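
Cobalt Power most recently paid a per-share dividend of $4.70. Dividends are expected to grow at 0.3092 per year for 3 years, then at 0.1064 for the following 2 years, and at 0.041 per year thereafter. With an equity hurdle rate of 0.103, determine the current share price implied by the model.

Three-stage DDM. Project D₁…D_5; terminal Gordon value at t=5 with g = 0.041; discount at r = 0.103.
D_1 = 6.1532
D_2 = 8.0558
D_3 = 10.5467
D_4 = 11.6688
D_5 = 12.9104
TV_5 = 13.4397/(0.103−0.041) = 216.7700
P₀ = Σ Dₜ/(1+r)ᵗ + TV_5/(1+r)^5 = 168.6278

$168.63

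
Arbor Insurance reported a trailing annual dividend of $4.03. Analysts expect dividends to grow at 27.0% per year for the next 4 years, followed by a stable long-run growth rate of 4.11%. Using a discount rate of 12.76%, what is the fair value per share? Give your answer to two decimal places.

$99.94

Two-stage DDM. Project D₁…D_4 at 0.27, terminal growth 0.0411, discount at r = 0.1276.
D_1 = 5.1181
D_2 = 6.5000
D_3 = 8.2550
D_4 = 10.4838
Terminal value at t=4: TV = D_5/(r−g) = 10.9147/(0.1276−0.0411) = 126.1817
P₀ = 5.1181/(1+0.1276)^1 + 6.5000/(1+0.1276)^2 + 8.2550/(1+0.1276)^3 + 10.4838/(1+0.1276)^4 + 126.1817/(1+0.1276)^4 = 99.9442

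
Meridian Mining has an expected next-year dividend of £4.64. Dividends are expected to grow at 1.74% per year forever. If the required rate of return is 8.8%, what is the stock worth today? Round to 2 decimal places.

£65.72

Gordon growth model: P₀ = D₁/(r − g), with D₁ = 4.64 given directly.
P₀ = 4.6400 / (0.088 − 0.0174) = 4.6400 / 0.0706 = 65.7224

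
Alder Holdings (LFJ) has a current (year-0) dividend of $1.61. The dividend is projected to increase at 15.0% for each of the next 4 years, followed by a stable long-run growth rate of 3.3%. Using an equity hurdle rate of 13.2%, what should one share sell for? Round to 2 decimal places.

Two-stage DDM. Project D₁…D_4 at 0.15, terminal growth 0.033, discount at r = 0.132.
D_1 = 1.8515
D_2 = 2.1292
D_3 = 2.4486
D_4 = 2.8159
Terminal value at t=4: TV = D_5/(r−g) = 2.9088/(0.132−0.033) = 29.3821
P₀ = 1.8515/(1+0.132)^1 + 2.1292/(1+0.132)^2 + 2.4486/(1+0.132)^3 + 2.8159/(1+0.132)^4 + 29.3821/(1+0.132)^4 = 24.5937

$24.59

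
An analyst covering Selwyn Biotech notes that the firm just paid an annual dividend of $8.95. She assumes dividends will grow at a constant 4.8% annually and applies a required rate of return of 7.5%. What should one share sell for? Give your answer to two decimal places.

$347.39

Gordon growth model: P₀ = D₁/(r − g). D₁ = 8.95 × (1 + 0.048) = 9.3796.
P₀ = 9.3796 / (0.075 − 0.048) = 9.3796 / 0.027 = 347.3926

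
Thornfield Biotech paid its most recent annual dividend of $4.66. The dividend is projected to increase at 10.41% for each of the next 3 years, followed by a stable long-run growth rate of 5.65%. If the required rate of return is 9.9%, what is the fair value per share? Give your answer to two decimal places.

$131.57

Two-stage DDM. Project D₁…D_3 at 0.1041, terminal growth 0.0565, discount at r = 0.099.
D_1 = 5.1451
D_2 = 5.6807
D_3 = 6.2721
Terminal value at t=3: TV = D_4/(r−g) = 6.6264/(0.099−0.0565) = 155.9164
P₀ = 5.1451/(1+0.099)^1 + 5.6807/(1+0.099)^2 + 6.2721/(1+0.099)^3 + 155.9164/(1+0.099)^3 = 131.5725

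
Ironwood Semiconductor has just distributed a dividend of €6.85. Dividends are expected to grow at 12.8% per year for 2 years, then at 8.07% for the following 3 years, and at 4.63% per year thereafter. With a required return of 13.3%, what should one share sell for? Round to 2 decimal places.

€103.26

Three-stage DDM. Project D₁…D_5; terminal Gordon value at t=5 with g = 0.0463; discount at r = 0.133.
D_1 = 7.7268
D_2 = 8.7158
D_3 = 9.4192
D_4 = 10.1793
D_5 = 11.0008
TV_5 = 11.5101/(0.133−0.0463) = 132.7582
P₀ = Σ Dₜ/(1+r)ᵗ + TV_5/(1+r)^5 = 103.2621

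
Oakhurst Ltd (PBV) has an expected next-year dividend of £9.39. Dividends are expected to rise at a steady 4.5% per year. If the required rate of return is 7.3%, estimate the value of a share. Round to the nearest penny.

£335.36

Gordon growth model: P₀ = D₁/(r − g), with D₁ = 9.39 given directly.
P₀ = 9.3900 / (0.073 − 0.045) = 9.3900 / 0.028 = 335.3571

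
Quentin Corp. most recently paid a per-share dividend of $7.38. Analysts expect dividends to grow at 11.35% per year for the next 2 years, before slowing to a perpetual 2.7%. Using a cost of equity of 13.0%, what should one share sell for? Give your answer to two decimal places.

$85.89

Two-stage DDM. Project D₁…D_2 at 0.1135, terminal growth 0.027, discount at r = 0.13.
D_1 = 8.2176
D_2 = 9.1503
Terminal value at t=2: TV = D_3/(r−g) = 9.3974/(0.13−0.027) = 91.2368
P₀ = 8.2176/(1+0.13)^1 + 9.1503/(1+0.13)^2 + 91.2368/(1+0.13)^2 = 85.8901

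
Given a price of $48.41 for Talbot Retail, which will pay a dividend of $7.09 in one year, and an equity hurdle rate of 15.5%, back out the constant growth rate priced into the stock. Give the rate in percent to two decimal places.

From P₀ = D₁/(r − g), the implied growth is g = r − D₁/P₀.
g = 0.155 − 7.09/48.41 = 0.155 − 0.14646 = 0.00854

0.85%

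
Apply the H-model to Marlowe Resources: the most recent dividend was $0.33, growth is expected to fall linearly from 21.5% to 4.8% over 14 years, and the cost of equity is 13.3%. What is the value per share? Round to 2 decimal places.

$8.61

H-model: P₀ = D₀[(1+g_L) + H(g_S−g_L)]/(r−g_L), with H = 14/2 = 7.
P₀ = 0.33 × [(1+0.048) + 7×(0.215−0.048)] / (0.133−0.048)
   = 0.33 × 2.2170 / 0.085 = 8.6072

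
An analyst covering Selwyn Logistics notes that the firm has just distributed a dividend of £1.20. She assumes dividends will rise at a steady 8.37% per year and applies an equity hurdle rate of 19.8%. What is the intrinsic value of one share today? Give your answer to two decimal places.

Gordon growth model: P₀ = D₁/(r − g). D₁ = 1.20 × (1 + 0.0837) = 1.3004.
P₀ = 1.3004 / (0.198 − 0.0837) = 1.3004 / 0.1143 = 11.3774

£11.38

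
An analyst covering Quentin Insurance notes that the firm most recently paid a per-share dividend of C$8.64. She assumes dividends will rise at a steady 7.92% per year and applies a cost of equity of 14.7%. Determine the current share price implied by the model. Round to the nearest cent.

C$137.53

Gordon growth model: P₀ = D₁/(r − g). D₁ = 8.64 × (1 + 0.0792) = 9.3243.
P₀ = 9.3243 / (0.147 − 0.0792) = 9.3243 / 0.0678 = 137.5264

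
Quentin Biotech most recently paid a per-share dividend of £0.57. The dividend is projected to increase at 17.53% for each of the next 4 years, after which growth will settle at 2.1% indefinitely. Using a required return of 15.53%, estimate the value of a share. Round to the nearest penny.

Two-stage DDM. Project D₁…D_4 at 0.1753, terminal growth 0.021, discount at r = 0.1553.
D_1 = 0.6699
D_2 = 0.7874
D_3 = 0.9254
D_4 = 1.0876
Terminal value at t=4: TV = D_5/(r−g) = 1.1104/(0.1553−0.021) = 8.2684
P₀ = 0.6699/(1+0.1553)^1 + 0.7874/(1+0.1553)^2 + 0.9254/(1+0.1553)^3 + 1.0876/(1+0.1553)^4 + 8.2684/(1+0.1553)^4 = 7.0217

£7.02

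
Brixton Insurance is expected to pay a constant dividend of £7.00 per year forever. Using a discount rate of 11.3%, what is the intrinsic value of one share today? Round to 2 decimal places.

Zero-growth DDM (perpetuity): P₀ = D/r = 7.00 / 0.113 = 61.9469

£61.95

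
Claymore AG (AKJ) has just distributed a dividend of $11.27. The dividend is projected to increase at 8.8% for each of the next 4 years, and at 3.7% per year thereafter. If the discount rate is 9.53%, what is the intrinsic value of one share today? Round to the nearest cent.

$239.51

Two-stage DDM. Project D₁…D_4 at 0.088, terminal growth 0.037, discount at r = 0.0953.
D_1 = 12.2618
D_2 = 13.3408
D_3 = 14.5148
D_4 = 15.7921
Terminal value at t=4: TV = D_5/(r−g) = 16.3764/(0.0953−0.037) = 280.8987
P₀ = 12.2618/(1+0.0953)^1 + 13.3408/(1+0.0953)^2 + 14.5148/(1+0.0953)^3 + 15.7921/(1+0.0953)^4 + 280.8987/(1+0.0953)^4 = 239.5058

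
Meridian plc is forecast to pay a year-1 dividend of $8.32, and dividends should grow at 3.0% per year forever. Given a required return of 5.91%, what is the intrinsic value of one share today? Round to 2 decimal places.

Gordon growth model: P₀ = D₁/(r − g), with D₁ = 8.32 given directly.
P₀ = 8.3200 / (0.0591 − 0.03) = 8.3200 / 0.0291 = 285.9107

$285.91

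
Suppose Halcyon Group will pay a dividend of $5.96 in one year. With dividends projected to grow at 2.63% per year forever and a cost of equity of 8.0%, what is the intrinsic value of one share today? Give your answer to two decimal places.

$110.99

Gordon growth model: P₀ = D₁/(r − g), with D₁ = 5.96 given directly.
P₀ = 5.9600 / (0.08 − 0.0263) = 5.9600 / 0.0537 = 110.9870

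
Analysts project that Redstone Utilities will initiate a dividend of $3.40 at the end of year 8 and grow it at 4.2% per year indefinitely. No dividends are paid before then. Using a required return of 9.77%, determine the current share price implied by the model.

$31.79

Deferred-dividend DDM. At t=7 the remaining stream is a growing perpetuity with first payment D_8 = 3.40.
V_7 = D_8/(r−g) = 3.40/(0.0977−0.042) = 61.0413
P₀ = V_7/(1+r)^7 = 61.0413/(1+0.0977)^7 = 31.7862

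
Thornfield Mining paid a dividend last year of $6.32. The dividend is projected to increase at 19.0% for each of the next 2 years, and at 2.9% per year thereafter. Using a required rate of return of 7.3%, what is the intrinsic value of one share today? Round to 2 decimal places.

Two-stage DDM. Project D₁…D_2 at 0.19, terminal growth 0.029, discount at r = 0.073.
D_1 = 7.5208
D_2 = 8.9498
Terminal value at t=2: TV = D_3/(r−g) = 9.2093/(0.073−0.029) = 209.3022
P₀ = 7.5208/(1+0.073)^1 + 8.9498/(1+0.073)^2 + 209.3022/(1+0.073)^2 = 196.5743

$196.57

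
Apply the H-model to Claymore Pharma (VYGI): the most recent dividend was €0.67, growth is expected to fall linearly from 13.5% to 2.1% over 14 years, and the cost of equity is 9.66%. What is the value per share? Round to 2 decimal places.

€16.12

H-model: P₀ = D₀[(1+g_L) + H(g_S−g_L)]/(r−g_L), with H = 14/2 = 7.
P₀ = 0.67 × [(1+0.021) + 7×(0.135−0.021)] / (0.0966−0.021)
   = 0.67 × 1.8190 / 0.0756 = 16.1208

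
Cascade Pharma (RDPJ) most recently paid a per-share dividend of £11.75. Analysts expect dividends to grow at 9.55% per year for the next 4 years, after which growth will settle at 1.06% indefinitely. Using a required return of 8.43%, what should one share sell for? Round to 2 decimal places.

£216.11

Two-stage DDM. Project D₁…D_4 at 0.0955, terminal growth 0.0106, discount at r = 0.0843.
D_1 = 12.8721
D_2 = 14.1014
D_3 = 15.4481
D_4 = 16.9234
Terminal value at t=4: TV = D_5/(r−g) = 17.1028/(0.0843−0.0106) = 232.0594
P₀ = 12.8721/(1+0.0843)^1 + 14.1014/(1+0.0843)^2 + 15.4481/(1+0.0843)^3 + 16.9234/(1+0.0843)^4 + 232.0594/(1+0.0843)^4 = 216.1072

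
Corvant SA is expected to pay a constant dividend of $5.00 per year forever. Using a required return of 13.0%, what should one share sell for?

Zero-growth DDM (perpetuity): P₀ = D/r = 5.00 / 0.13 = 38.4615

$38.46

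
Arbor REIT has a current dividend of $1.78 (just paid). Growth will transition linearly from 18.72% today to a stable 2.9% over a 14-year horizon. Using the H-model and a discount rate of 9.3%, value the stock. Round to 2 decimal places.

$59.42

H-model: P₀ = D₀[(1+g_L) + H(g_S−g_L)]/(r−g_L), with H = 14/2 = 7.
P₀ = 1.78 × [(1+0.029) + 7×(0.1872−0.029)] / (0.093−0.029)
   = 1.78 × 2.1364 / 0.064 = 59.4186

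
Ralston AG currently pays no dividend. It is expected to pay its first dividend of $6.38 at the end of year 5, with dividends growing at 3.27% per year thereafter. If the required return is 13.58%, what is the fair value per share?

Deferred-dividend DDM. At t=4 the remaining stream is a growing perpetuity with first payment D_5 = 6.38.
V_4 = D_5/(r−g) = 6.38/(0.1358−0.0327) = 61.8817
P₀ = V_4/(1+r)^4 = 61.8817/(1+0.1358)^4 = 37.1839

$37.18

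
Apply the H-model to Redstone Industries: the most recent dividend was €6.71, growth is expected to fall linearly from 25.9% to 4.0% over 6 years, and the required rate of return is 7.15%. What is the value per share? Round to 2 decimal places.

H-model: P₀ = D₀[(1+g_L) + H(g_S−g_L)]/(r−g_L), with H = 6/2 = 3.
P₀ = 6.71 × [(1+0.04) + 3×(0.259−0.04)] / (0.0715−0.04)
   = 6.71 × 1.6970 / 0.0315 = 361.4879

€361.49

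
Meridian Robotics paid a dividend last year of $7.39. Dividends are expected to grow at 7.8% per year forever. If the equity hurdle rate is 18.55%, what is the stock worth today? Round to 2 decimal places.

Gordon growth model: P₀ = D₁/(r − g). D₁ = 7.39 × (1 + 0.078) = 7.9664.
P₀ = 7.9664 / (0.1855 − 0.078) = 7.9664 / 0.1075 = 74.1062

$74.11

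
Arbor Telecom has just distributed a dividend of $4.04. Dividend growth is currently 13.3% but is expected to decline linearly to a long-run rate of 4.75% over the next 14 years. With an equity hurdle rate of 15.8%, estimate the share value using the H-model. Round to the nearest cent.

$60.18

H-model: P₀ = D₀[(1+g_L) + H(g_S−g_L)]/(r−g_L), with H = 14/2 = 7.
P₀ = 4.04 × [(1+0.0475) + 7×(0.133−0.0475)] / (0.158−0.0475)
   = 4.04 × 1.6460 / 0.1105 = 60.1795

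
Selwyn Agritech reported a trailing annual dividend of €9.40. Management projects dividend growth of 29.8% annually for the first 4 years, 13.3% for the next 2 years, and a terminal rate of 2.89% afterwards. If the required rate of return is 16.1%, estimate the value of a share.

Three-stage DDM. Project D₁…D_6; terminal Gordon value at t=6 with g = 0.0289; discount at r = 0.161.
D_1 = 12.2012
D_2 = 15.8372
D_3 = 20.5566
D_4 = 26.6825
D_5 = 30.2313
D_6 = 34.2520
TV_6 = 35.2419/(0.161−0.0289) = 266.7822
P₀ = Σ Dₜ/(1+r)ᵗ + TV_6/(1+r)^6 = 187.3317

€187.33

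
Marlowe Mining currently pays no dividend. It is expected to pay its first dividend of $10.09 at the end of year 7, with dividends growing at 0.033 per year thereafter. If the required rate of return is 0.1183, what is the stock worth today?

Deferred-dividend DDM. At t=6 the remaining stream is a growing perpetuity with first payment D_7 = 10.09.
V_6 = D_7/(r−g) = 10.09/(0.1183−0.033) = 118.2884
P₀ = V_6/(1+r)^6 = 118.2884/(1+0.1183)^6 = 60.4773

$60.48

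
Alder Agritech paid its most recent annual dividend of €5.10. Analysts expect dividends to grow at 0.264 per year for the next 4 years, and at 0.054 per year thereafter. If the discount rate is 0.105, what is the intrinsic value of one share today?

€209.33

Two-stage DDM. Project D₁…D_4 at 0.264, terminal growth 0.054, discount at r = 0.105.
D_1 = 6.4464
D_2 = 8.1482
D_3 = 10.2994
D_4 = 13.0184
Terminal value at t=4: TV = D_5/(r−g) = 13.7214/(0.105−0.054) = 269.0475
P₀ = 6.4464/(1+0.105)^1 + 8.1482/(1+0.105)^2 + 10.2994/(1+0.105)^3 + 13.0184/(1+0.105)^4 + 269.0475/(1+0.105)^4 = 209.3321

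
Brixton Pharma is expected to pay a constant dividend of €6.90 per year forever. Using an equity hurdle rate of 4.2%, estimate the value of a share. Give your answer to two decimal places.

€164.29

Zero-growth DDM (perpetuity): P₀ = D/r = 6.90 / 0.042 = 164.2857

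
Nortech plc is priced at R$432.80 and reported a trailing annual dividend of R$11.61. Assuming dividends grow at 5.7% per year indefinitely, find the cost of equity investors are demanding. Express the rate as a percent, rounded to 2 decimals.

8.54%

Rearranging the constant-growth DDM: r = D₁/P₀ + g.
D₁ = 11.61 × (1 + 0.057) = 12.2718.
r = 12.2718 / 432.80 + 0.057 = 0.02835 + 0.057 = 0.08535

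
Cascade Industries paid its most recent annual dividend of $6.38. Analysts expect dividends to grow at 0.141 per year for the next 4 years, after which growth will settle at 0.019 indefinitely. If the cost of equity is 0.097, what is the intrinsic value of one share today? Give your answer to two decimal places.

$125.73

Two-stage DDM. Project D₁…D_4 at 0.141, terminal growth 0.019, discount at r = 0.097.
D_1 = 7.2796
D_2 = 8.3060
D_3 = 9.4771
D_4 = 10.8134
Terminal value at t=4: TV = D_5/(r−g) = 11.0189/(0.097−0.019) = 141.2677
P₀ = 7.2796/(1+0.097)^1 + 8.3060/(1+0.097)^2 + 9.4771/(1+0.097)^3 + 10.8134/(1+0.097)^4 + 141.2677/(1+0.097)^4 = 125.7312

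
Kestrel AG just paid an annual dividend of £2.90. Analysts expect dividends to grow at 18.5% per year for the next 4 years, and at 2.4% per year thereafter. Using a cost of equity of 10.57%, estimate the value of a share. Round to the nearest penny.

Two-stage DDM. Project D₁…D_4 at 0.185, terminal growth 0.024, discount at r = 0.1057.
D_1 = 3.4365
D_2 = 4.0723
D_3 = 4.8256
D_4 = 5.7184
Terminal value at t=4: TV = D_5/(r−g) = 5.8556/(0.1057−0.024) = 71.6720
P₀ = 3.4365/(1+0.1057)^1 + 4.0723/(1+0.1057)^2 + 4.8256/(1+0.1057)^3 + 5.7184/(1+0.1057)^4 + 71.6720/(1+0.1057)^4 = 61.7857

£61.79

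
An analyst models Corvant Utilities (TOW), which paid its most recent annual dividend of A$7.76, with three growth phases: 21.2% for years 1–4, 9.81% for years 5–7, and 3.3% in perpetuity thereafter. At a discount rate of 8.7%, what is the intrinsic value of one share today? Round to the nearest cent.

Three-stage DDM. Project D₁…D_7; terminal Gordon value at t=7 with g = 0.033; discount at r = 0.087.
D_1 = 9.4051
D_2 = 11.3990
D_3 = 13.8156
D_4 = 16.7445
D_5 = 18.3871
D_6 = 20.1909
D_7 = 22.1716
TV_7 = 22.9033/(0.087−0.033) = 424.1353
P₀ = Σ Dₜ/(1+r)ᵗ + TV_7/(1+r)^7 = 314.3074

A$314.31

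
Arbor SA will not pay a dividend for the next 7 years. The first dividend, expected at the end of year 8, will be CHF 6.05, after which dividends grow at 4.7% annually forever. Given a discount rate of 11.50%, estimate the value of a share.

CHF 41.53

Deferred-dividend DDM. At t=7 the remaining stream is a growing perpetuity with first payment D_8 = 6.05.
V_7 = D_8/(r−g) = 6.05/(0.115−0.047) = 88.9706
P₀ = V_7/(1+r)^7 = 88.9706/(1+0.115)^7 = 41.5262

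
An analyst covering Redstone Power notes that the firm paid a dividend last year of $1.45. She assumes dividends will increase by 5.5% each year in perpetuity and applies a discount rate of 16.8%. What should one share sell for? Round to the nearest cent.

Gordon growth model: P₀ = D₁/(r − g). D₁ = 1.45 × (1 + 0.055) = 1.5297.
P₀ = 1.5297 / (0.168 − 0.055) = 1.5297 / 0.113 = 13.5376

$13.54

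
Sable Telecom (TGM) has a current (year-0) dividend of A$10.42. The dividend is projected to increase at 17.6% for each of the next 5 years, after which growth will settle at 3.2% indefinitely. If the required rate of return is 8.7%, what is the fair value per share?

A$356.17

Two-stage DDM. Project D₁…D_5 at 0.176, terminal growth 0.032, discount at r = 0.087.
D_1 = 12.2539
D_2 = 14.4106
D_3 = 16.9469
D_4 = 19.9295
D_5 = 23.4371
Terminal value at t=5: TV = D_6/(r−g) = 24.1871/(0.087−0.032) = 439.7657
P₀ = 12.2539/(1+0.087)^1 + 14.4106/(1+0.087)^2 + 16.9469/(1+0.087)^3 + 19.9295/(1+0.087)^4 + 23.4371/(1+0.087)^5 + 439.7657/(1+0.087)^5 = 356.1665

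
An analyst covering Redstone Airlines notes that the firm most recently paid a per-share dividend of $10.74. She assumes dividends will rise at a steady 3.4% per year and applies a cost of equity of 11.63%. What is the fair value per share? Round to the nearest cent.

Gordon growth model: P₀ = D₁/(r − g). D₁ = 10.74 × (1 + 0.034) = 11.1052.
P₀ = 11.1052 / (0.1163 − 0.034) = 11.1052 / 0.0823 = 134.9351

$134.94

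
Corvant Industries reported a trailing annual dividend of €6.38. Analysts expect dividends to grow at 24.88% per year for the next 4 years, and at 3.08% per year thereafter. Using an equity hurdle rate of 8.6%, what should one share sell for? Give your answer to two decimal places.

Two-stage DDM. Project D₁…D_4 at 0.2488, terminal growth 0.0308, discount at r = 0.086.
D_1 = 7.9673
D_2 = 9.9496
D_3 = 12.4251
D_4 = 15.5164
Terminal value at t=4: TV = D_5/(r−g) = 15.9944/(0.086−0.0308) = 289.7528
P₀ = 7.9673/(1+0.086)^1 + 9.9496/(1+0.086)^2 + 12.4251/(1+0.086)^3 + 15.5164/(1+0.086)^4 + 289.7528/(1+0.086)^4 = 244.9377

€244.94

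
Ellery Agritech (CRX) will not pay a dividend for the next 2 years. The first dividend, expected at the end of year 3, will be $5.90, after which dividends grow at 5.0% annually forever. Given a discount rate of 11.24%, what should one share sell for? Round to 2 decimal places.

Deferred-dividend DDM. At t=2 the remaining stream is a growing perpetuity with first payment D_3 = 5.90.
V_2 = D_3/(r−g) = 5.90/(0.1124−0.05) = 94.5513
P₀ = V_2/(1+r)^2 = 94.5513/(1+0.1124)^2 = 76.4092

$76.41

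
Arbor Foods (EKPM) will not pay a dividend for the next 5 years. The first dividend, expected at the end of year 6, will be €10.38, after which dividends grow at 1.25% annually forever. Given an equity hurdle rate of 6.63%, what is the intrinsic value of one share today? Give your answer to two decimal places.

€139.96

Deferred-dividend DDM. At t=5 the remaining stream is a growing perpetuity with first payment D_6 = 10.38.
V_5 = D_6/(r−g) = 10.38/(0.0663−0.0125) = 192.9368
P₀ = V_5/(1+r)^5 = 192.9368/(1+0.0663)^5 = 139.9645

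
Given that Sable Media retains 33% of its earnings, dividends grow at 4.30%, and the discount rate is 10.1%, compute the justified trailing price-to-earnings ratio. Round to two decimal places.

Payout ratio b = 1 − 0.33 = 0.67.
Justified trailing P/E = b(1+g)/(r−g) = 0.67×(1+0.043)/(0.101−0.043) = 12.0484

12.05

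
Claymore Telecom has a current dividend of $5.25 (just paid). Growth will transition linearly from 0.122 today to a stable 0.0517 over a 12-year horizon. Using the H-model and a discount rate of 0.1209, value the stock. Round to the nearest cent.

$111.79

H-model: P₀ = D₀[(1+g_L) + H(g_S−g_L)]/(r−g_L), with H = 12/2 = 6.
P₀ = 5.25 × [(1+0.0517) + 6×(0.122−0.0517)] / (0.1209−0.0517)
   = 5.25 × 1.4735 / 0.0692 = 111.7901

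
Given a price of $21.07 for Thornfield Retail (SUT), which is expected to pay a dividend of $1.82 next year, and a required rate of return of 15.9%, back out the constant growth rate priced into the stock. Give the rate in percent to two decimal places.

From P₀ = D₁/(r − g), the implied growth is g = r − D₁/P₀.
g = 0.159 − 1.82/21.07 = 0.159 − 0.08638 = 0.07262

7.26%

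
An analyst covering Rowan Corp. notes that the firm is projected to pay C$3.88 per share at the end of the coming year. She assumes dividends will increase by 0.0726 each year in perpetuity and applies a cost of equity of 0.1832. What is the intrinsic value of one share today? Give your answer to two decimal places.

C$35.08

Gordon growth model: P₀ = D₁/(r − g), with D₁ = 3.88 given directly.
P₀ = 3.8800 / (0.1832 − 0.0726) = 3.8800 / 0.1106 = 35.0814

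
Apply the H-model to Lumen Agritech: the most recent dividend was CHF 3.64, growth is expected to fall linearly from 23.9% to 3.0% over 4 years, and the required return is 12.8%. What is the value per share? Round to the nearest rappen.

CHF 53.78

H-model: P₀ = D₀[(1+g_L) + H(g_S−g_L)]/(r−g_L), with H = 4/2 = 2.
P₀ = 3.64 × [(1+0.03) + 2×(0.239−0.03)] / (0.128−0.03)
   = 3.64 × 1.4480 / 0.098 = 53.7829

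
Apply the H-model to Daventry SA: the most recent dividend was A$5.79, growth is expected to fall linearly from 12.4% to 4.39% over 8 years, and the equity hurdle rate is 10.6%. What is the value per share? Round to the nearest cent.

H-model: P₀ = D₀[(1+g_L) + H(g_S−g_L)]/(r−g_L), with H = 8/2 = 4.
P₀ = 5.79 × [(1+0.0439) + 4×(0.124−0.0439)] / (0.106−0.0439)
   = 5.79 × 1.3643 / 0.0621 = 127.2029

A$127.20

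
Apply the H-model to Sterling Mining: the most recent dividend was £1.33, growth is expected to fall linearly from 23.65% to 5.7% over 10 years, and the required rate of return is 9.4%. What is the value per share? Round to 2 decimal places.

£70.26

H-model: P₀ = D₀[(1+g_L) + H(g_S−g_L)]/(r−g_L), with H = 10/2 = 5.
P₀ = 1.33 × [(1+0.057) + 5×(0.2365−0.057)] / (0.094−0.057)
   = 1.33 × 1.9545 / 0.037 = 70.2564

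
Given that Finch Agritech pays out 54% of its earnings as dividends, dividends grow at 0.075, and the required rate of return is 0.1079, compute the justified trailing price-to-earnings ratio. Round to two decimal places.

17.64

Justified trailing P/E = b(1+g)/(r−g) = 0.54×(1+0.075)/(0.1079−0.075) = 17.6444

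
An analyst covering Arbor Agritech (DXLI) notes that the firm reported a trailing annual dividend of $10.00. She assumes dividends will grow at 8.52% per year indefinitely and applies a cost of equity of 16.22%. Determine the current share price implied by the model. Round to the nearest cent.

$140.94

Gordon growth model: P₀ = D₁/(r − g). D₁ = 10.00 × (1 + 0.0852) = 10.8520.
P₀ = 10.8520 / (0.1622 − 0.0852) = 10.8520 / 0.077 = 140.9351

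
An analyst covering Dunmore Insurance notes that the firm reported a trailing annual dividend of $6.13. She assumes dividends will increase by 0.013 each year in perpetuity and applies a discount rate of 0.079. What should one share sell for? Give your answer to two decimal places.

$94.09

Gordon growth model: P₀ = D₁/(r − g). D₁ = 6.13 × (1 + 0.013) = 6.2097.
P₀ = 6.2097 / (0.079 − 0.013) = 6.2097 / 0.066 = 94.0862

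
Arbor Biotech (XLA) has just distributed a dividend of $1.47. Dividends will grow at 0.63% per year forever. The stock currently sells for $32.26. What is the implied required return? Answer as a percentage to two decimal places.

Rearranging the constant-growth DDM: r = D₁/P₀ + g.
D₁ = 1.47 × (1 + 0.0063) = 1.4793.
r = 1.4793 / 32.26 + 0.0063 = 0.04585 + 0.0063 = 0.05215

5.22%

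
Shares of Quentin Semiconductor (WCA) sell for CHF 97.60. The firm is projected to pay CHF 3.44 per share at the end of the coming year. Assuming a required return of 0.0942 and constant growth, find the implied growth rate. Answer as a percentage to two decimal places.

5.90%

From P₀ = D₁/(r − g), the implied growth is g = r − D₁/P₀.
g = 0.0942 − 3.44/97.60 = 0.0942 − 0.03525 = 0.05895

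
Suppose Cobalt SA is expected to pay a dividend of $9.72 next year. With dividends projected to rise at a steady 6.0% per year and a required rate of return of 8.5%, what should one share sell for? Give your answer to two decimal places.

Gordon growth model: P₀ = D₁/(r − g), with D₁ = 9.72 given directly.
P₀ = 9.7200 / (0.085 − 0.06) = 9.7200 / 0.025 = 388.8000

$388.80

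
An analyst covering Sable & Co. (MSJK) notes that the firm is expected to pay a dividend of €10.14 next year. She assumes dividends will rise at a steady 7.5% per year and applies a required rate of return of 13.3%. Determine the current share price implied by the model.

Gordon growth model: P₀ = D₁/(r − g), with D₁ = 10.14 given directly.
P₀ = 10.1400 / (0.133 − 0.075) = 10.1400 / 0.058 = 174.8276

€174.83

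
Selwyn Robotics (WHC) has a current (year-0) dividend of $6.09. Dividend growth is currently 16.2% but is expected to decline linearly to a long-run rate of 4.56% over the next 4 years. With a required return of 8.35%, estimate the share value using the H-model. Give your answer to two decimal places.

H-model: P₀ = D₀[(1+g_L) + H(g_S−g_L)]/(r−g_L), with H = 4/2 = 2.
P₀ = 6.09 × [(1+0.0456) + 2×(0.162−0.0456)] / (0.0835−0.0456)
   = 6.09 × 1.2784 / 0.0379 = 205.4210

$205.42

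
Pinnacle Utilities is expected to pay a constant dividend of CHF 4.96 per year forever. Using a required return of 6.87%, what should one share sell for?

Zero-growth DDM (perpetuity): P₀ = D/r = 4.96 / 0.0687 = 72.1980

CHF 72.20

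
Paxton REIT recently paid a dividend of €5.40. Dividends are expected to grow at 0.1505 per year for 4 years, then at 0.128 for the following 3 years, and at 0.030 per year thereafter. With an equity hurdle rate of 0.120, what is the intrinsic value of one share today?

Three-stage DDM. Project D₁…D_7; terminal Gordon value at t=7 with g = 0.03; discount at r = 0.12.
D_1 = 6.2127
D_2 = 7.1477
D_3 = 8.2234
D_4 = 9.4611
D_5 = 10.6721
D_6 = 12.0381
D_7 = 13.5790
TV_7 = 13.9864/(0.12−0.03) = 155.4040
P₀ = Σ Dₜ/(1+r)ᵗ + TV_7/(1+r)^7 = 111.7050

€111.70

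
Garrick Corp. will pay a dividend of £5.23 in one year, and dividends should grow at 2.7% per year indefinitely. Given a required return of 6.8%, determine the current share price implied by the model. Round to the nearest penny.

£127.56

Gordon growth model: P₀ = D₁/(r − g), with D₁ = 5.23 given directly.
P₀ = 5.2300 / (0.068 − 0.027) = 5.2300 / 0.041 = 127.5610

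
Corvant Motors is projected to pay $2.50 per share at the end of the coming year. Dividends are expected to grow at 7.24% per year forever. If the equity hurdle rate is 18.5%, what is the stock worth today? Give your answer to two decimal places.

$22.20

Gordon growth model: P₀ = D₁/(r − g), with D₁ = 2.50 given directly.
P₀ = 2.5000 / (0.185 − 0.0724) = 2.5000 / 0.1126 = 22.2025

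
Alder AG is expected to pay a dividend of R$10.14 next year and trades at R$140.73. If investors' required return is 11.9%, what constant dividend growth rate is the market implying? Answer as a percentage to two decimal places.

4.69%

From P₀ = D₁/(r − g), the implied growth is g = r − D₁/P₀.
g = 0.119 − 10.14/140.73 = 0.119 − 0.07205 = 0.04695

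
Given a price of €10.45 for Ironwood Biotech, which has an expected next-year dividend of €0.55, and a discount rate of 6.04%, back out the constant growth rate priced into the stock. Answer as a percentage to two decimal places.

0.78%

From P₀ = D₁/(r − g), the implied growth is g = r − D₁/P₀.
g = 0.0604 − 0.55/10.45 = 0.0604 − 0.05263 = 0.00777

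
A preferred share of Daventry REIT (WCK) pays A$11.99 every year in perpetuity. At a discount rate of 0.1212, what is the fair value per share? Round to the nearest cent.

Zero-growth DDM (perpetuity): P₀ = D/r = 11.99 / 0.1212 = 98.9274

A$98.93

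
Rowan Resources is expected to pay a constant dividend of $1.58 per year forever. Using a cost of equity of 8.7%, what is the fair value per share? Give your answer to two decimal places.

Zero-growth DDM (perpetuity): P₀ = D/r = 1.58 / 0.087 = 18.1609

$18.16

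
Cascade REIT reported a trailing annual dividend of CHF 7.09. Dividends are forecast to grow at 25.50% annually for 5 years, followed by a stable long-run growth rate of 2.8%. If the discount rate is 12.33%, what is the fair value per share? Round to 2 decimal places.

CHF 183.18

Two-stage DDM. Project D₁…D_5 at 0.255, terminal growth 0.028, discount at r = 0.1233.
D_1 = 8.8979
D_2 = 11.1669
D_3 = 14.0145
D_4 = 17.5882
D_5 = 22.0732
Terminal value at t=5: TV = D_6/(r−g) = 22.6912/(0.1233−0.028) = 238.1031
P₀ = 8.8979/(1+0.1233)^1 + 11.1669/(1+0.1233)^2 + 14.0145/(1+0.1233)^3 + 17.5882/(1+0.1233)^4 + 22.0732/(1+0.1233)^5 + 238.1031/(1+0.1233)^5 = 183.1808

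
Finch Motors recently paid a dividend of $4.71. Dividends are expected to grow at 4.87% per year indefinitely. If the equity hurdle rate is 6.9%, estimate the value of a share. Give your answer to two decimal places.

$243.32

Gordon growth model: P₀ = D₁/(r − g). D₁ = 4.71 × (1 + 0.0487) = 4.9394.
P₀ = 4.9394 / (0.069 − 0.0487) = 4.9394 / 0.0203 = 243.3191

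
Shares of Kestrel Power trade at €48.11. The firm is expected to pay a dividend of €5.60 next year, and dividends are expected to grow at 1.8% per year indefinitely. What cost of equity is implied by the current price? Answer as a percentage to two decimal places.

Rearranging the constant-growth DDM: r = D₁/P₀ + g.
r = 5.6000 / 48.11 + 0.018 = 0.11640 + 0.018 = 0.13440

13.44%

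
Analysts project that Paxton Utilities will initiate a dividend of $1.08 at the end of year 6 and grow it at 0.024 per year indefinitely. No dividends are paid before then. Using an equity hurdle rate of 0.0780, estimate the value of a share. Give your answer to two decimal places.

$13.74

Deferred-dividend DDM. At t=5 the remaining stream is a growing perpetuity with first payment D_6 = 1.08.
V_5 = D_6/(r−g) = 1.08/(0.078−0.024) = 20.0000
P₀ = V_5/(1+r)^5 = 20.0000/(1+0.078)^5 = 13.7384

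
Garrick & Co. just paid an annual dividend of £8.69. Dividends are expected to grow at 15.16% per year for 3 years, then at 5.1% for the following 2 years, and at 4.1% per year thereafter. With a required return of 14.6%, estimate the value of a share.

£115.36

Three-stage DDM. Project D₁…D_5; terminal Gordon value at t=5 with g = 0.041; discount at r = 0.146.
D_1 = 10.0074
D_2 = 11.5245
D_3 = 13.2716
D_4 = 13.9485
D_5 = 14.6599
TV_5 = 15.2609/(0.146−0.041) = 145.3422
P₀ = Σ Dₜ/(1+r)ᵗ + TV_5/(1+r)^5 = 115.3600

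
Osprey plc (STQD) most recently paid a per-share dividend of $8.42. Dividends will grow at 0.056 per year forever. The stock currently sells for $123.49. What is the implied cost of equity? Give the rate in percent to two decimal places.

12.80%

Rearranging the constant-growth DDM: r = D₁/P₀ + g.
D₁ = 8.42 × (1 + 0.056) = 8.8915.
r = 8.8915 / 123.49 + 0.056 = 0.07200 + 0.056 = 0.12800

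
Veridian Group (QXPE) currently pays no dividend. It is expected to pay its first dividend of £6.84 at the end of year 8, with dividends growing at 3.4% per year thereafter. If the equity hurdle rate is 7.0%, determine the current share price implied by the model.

£118.32

Deferred-dividend DDM. At t=7 the remaining stream is a growing perpetuity with first payment D_8 = 6.84.
V_7 = D_8/(r−g) = 6.84/(0.07−0.034) = 190.0000
P₀ = V_7/(1+r)^7 = 190.0000/(1+0.07)^7 = 118.3225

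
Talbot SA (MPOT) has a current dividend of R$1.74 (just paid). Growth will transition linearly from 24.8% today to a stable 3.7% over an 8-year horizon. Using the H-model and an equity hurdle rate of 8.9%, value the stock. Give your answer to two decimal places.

R$62.94

H-model: P₀ = D₀[(1+g_L) + H(g_S−g_L)]/(r−g_L), with H = 8/2 = 4.
P₀ = 1.74 × [(1+0.037) + 4×(0.248−0.037)] / (0.089−0.037)
   = 1.74 × 1.8810 / 0.052 = 62.9412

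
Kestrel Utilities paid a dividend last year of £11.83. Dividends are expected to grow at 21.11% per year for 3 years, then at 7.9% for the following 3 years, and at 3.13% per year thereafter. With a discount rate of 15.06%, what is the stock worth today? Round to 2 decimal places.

Three-stage DDM. Project D₁…D_6; terminal Gordon value at t=6 with g = 0.0313; discount at r = 0.1506.
D_1 = 14.3273
D_2 = 17.3518
D_3 = 21.0148
D_4 = 22.6749
D_5 = 24.4663
D_6 = 26.3991
TV_6 = 27.2254/(0.1506−0.0313) = 228.2095
P₀ = Σ Dₜ/(1+r)ᵗ + TV_6/(1+r)^6 = 174.1550

£174.15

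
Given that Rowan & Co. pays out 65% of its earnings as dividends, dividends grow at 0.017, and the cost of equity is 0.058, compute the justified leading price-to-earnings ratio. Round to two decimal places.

Justified leading P/E = b/(r−g) = 0.65/(0.058−0.017) = 15.8537

15.85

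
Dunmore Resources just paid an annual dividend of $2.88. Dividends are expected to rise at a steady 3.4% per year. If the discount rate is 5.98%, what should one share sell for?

$115.42

Gordon growth model: P₀ = D₁/(r − g). D₁ = 2.88 × (1 + 0.034) = 2.9779.
P₀ = 2.9779 / (0.0598 − 0.034) = 2.9779 / 0.0258 = 115.4233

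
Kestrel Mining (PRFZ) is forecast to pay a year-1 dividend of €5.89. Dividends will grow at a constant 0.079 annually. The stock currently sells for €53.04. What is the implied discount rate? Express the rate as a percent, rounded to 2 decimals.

Rearranging the constant-growth DDM: r = D₁/P₀ + g.
r = 5.8900 / 53.04 + 0.079 = 0.11105 + 0.079 = 0.19005

19.00%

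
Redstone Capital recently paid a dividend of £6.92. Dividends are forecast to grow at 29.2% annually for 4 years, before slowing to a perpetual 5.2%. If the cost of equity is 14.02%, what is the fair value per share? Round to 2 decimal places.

£174.28

Two-stage DDM. Project D₁…D_4 at 0.292, terminal growth 0.052, discount at r = 0.1402.
D_1 = 8.9406
D_2 = 11.5513
D_3 = 14.9243
D_4 = 19.2822
Terminal value at t=4: TV = D_5/(r−g) = 20.2849/(0.1402−0.052) = 229.9870
P₀ = 8.9406/(1+0.1402)^1 + 11.5513/(1+0.1402)^2 + 14.9243/(1+0.1402)^3 + 19.2822/(1+0.1402)^4 + 229.9870/(1+0.1402)^4 = 174.2785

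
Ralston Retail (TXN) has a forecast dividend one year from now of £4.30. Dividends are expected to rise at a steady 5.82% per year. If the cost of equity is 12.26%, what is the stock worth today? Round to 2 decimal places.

£66.77

Gordon growth model: P₀ = D₁/(r − g), with D₁ = 4.30 given directly.
P₀ = 4.3000 / (0.1226 − 0.0582) = 4.3000 / 0.0644 = 66.7702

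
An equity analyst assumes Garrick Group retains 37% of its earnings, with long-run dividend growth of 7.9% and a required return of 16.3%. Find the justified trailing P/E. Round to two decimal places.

8.09

Payout ratio b = 1 − 0.37 = 0.63.
Justified trailing P/E = b(1+g)/(r−g) = 0.63×(1+0.079)/(0.163−0.079) = 8.0925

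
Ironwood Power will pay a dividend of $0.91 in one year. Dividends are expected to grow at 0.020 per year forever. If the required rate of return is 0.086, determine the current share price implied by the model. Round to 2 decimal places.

$13.79

Gordon growth model: P₀ = D₁/(r − g), with D₁ = 0.91 given directly.
P₀ = 0.9100 / (0.086 − 0.02) = 0.9100 / 0.066 = 13.7879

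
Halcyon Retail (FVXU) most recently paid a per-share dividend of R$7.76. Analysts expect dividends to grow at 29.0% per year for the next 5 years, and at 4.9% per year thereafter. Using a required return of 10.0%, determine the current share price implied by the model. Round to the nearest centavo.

R$418.22

Two-stage DDM. Project D₁…D_5 at 0.29, terminal growth 0.049, discount at r = 0.1.
D_1 = 10.0104
D_2 = 12.9134
D_3 = 16.6583
D_4 = 21.4892
D_5 = 27.7211
Terminal value at t=5: TV = D_6/(r−g) = 29.0794/(0.1−0.049) = 570.1847
P₀ = 10.0104/(1+0.1)^1 + 12.9134/(1+0.1)^2 + 16.6583/(1+0.1)^3 + 21.4892/(1+0.1)^4 + 27.7211/(1+0.1)^5 + 570.1847/(1+0.1)^5 = 418.2181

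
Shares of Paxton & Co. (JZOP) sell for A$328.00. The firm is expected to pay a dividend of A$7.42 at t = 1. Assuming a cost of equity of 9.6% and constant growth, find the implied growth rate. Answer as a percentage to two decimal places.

7.34%

From P₀ = D₁/(r − g), the implied growth is g = r − D₁/P₀.
g = 0.096 − 7.42/328.00 = 0.096 − 0.02262 = 0.07338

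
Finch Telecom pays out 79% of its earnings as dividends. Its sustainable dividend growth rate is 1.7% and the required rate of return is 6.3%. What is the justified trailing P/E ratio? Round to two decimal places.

Justified trailing P/E = b(1+g)/(r−g) = 0.79×(1+0.017)/(0.063−0.017) = 17.4659

17.47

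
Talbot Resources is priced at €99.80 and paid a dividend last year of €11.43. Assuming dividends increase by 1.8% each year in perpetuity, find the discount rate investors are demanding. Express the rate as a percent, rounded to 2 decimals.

13.46%

Rearranging the constant-growth DDM: r = D₁/P₀ + g.
D₁ = 11.43 × (1 + 0.018) = 11.6357.
r = 11.6357 / 99.80 + 0.018 = 0.11659 + 0.018 = 0.13459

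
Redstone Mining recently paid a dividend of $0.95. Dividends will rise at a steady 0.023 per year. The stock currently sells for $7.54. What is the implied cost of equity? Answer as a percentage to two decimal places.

15.19%

Rearranging the constant-growth DDM: r = D₁/P₀ + g.
D₁ = 0.95 × (1 + 0.023) = 0.9718.
r = 0.9718 / 7.54 + 0.023 = 0.12889 + 0.023 = 0.15189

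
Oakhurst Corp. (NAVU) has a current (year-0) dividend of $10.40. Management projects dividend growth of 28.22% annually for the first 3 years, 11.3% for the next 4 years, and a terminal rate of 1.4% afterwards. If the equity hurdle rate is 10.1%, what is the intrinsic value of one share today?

$310.09

Three-stage DDM. Project D₁…D_7; terminal Gordon value at t=7 with g = 0.014; discount at r = 0.101.
D_1 = 13.3349
D_2 = 17.0980
D_3 = 21.9230
D_4 = 24.4003
D_5 = 27.1576
D_6 = 30.2264
D_7 = 33.6420
TV_7 = 34.1129/(0.101−0.014) = 392.1029
P₀ = Σ Dₜ/(1+r)ᵗ + TV_7/(1+r)^7 = 310.0927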